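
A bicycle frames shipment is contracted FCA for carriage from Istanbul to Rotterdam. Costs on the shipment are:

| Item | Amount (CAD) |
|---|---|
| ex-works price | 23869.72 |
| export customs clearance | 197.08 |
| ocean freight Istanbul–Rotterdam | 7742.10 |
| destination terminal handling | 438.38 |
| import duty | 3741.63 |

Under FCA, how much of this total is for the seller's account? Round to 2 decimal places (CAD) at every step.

FCA: the seller delivers export-cleared goods to the carrier; the buyer bears costs from that point.
Seller's account: goods 23869.72 + export clearance 197.08 = 24066.80
Buyer's account: freight 7742.10 + destination terminal 438.38 + duty 3741.63 = 11922.11

Seller's account: CAD 24066.80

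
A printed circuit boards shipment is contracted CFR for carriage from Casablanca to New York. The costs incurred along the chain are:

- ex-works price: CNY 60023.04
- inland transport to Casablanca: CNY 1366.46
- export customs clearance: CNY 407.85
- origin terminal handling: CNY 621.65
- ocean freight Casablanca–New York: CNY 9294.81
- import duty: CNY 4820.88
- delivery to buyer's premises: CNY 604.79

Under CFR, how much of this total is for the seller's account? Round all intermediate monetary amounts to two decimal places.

Seller's account: CNY 71713.81

CFR: the seller pays costs through ocean freight to the destination port, but not insurance.
Seller's account: goods 60023.04 + inland to port 1366.46 + export clearance 407.85 + origin terminal 621.65 + freight 9294.81 = 71713.81
Buyer's account: duty 4820.88 + delivery 604.79 = 5425.67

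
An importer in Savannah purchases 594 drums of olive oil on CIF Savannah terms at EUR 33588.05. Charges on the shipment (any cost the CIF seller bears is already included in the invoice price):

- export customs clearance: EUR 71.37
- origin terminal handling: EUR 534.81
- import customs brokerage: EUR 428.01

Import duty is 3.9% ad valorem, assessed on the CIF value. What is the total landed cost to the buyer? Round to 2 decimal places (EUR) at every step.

CIF: the seller pays costs through ocean freight and marine insurance to the destination port.
Already in the invoice (seller's account under CIF): export clearance, origin terminal — exclude.
The CIF price already equals the CIF value: 33588.05
Import duty = 33588.05 × 3.9% = 1309.93
Buyer bears: brokerage 428.01 + duty 1309.93 = 1737.94
Landed cost = invoice 33588.05 + 1737.94 = 35325.99

Total landed cost: EUR 35325.99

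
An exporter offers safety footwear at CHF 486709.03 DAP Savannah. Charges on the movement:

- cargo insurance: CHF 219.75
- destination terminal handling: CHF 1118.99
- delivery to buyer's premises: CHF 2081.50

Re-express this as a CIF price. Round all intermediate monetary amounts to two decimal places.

Not relevant to the conversion: insurance — on the seller under both DAP and CIF; already in the DAP price and stays in the CIF price.
From DAP to CIF, the seller no longer bears: destination terminal, delivery.
CIF price = 486709.03 − 1118.99 − 2081.50 = 483508.54

CIF price: CHF 483508.54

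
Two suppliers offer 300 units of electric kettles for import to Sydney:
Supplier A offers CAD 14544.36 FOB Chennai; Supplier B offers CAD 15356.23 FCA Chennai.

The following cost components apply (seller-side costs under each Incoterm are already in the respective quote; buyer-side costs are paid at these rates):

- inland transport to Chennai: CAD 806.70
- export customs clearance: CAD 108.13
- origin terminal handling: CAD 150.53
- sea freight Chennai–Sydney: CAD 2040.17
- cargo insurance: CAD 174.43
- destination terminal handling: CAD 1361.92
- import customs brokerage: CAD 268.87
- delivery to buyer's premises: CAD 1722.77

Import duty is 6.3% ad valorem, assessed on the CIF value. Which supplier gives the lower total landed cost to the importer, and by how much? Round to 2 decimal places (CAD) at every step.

Supplier A (FOB):
CIF value = FOB price + freight + insurance = 14544.36 + 2040.17 + 174.43 = 16758.96
Import duty = 16758.96 × 6.3% = 1055.81
Buyer bears (A): 2040.17 + 174.43 + 1361.92 + 268.87 + 1722.77 = 5568.16
Landed cost (A) = invoice 14544.36 + 5568.16 + duty 1055.81 = 21168.33
Supplier B (FCA):
CIF value = FCA price + origin terminal + freight + insurance = 15356.23 + 150.53 + 2040.17 + 174.43 = 17721.36
Import duty = 17721.36 × 6.3% = 1116.45
Buyer bears (B): 150.53 + 2040.17 + 174.43 + 1361.92 + 268.87 + 1722.77 = 5718.69
Landed cost (B) = invoice 15356.23 + 5718.69 + duty 1116.45 = 22191.37
Difference = |21168.33 − 22191.37| = 1023.04

Supplier A is cheaper by CAD 1023.04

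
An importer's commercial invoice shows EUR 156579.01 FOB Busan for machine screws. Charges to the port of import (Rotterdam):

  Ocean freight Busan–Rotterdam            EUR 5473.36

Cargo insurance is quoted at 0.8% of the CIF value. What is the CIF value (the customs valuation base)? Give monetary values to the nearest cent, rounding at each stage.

Let C be the CIF value. C = FOB price + freight + 0.8% × C
C − 0.8% × C = 156579.01 + 5473.36
0.992 × C = 162052.37
C = 162052.37 / 0.992 = 163359.24
Insurance premium = 0.8% × 163359.24 = 1306.87

CIF value: EUR 163359.24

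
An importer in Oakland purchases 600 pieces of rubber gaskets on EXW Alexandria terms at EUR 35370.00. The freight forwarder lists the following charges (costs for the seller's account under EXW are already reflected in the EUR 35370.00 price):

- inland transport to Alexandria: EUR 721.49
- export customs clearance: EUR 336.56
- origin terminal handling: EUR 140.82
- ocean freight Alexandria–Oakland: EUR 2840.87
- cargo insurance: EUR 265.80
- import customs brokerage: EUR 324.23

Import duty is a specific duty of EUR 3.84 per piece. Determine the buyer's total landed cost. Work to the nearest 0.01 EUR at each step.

EXW: the seller makes goods available at their premises; the buyer bears all onward costs.
CIF value = EXW price + inland to port + export clearance + origin terminal + freight + insurance = 35370.00 + 721.49 + 336.56 + 140.82 + 2840.87 + 265.80 = 39675.54
Import duty = 600 × 3.84 = 2304.00
Buyer bears: inland to port 721.49 + export clearance 336.56 + origin terminal 140.82 + freight 2840.87 + insurance 265.80 + brokerage 324.23 + duty 2304.00 = 6933.77
Landed cost = invoice 35370.00 + 6933.77 = 42303.77

Total landed cost: EUR 42303.77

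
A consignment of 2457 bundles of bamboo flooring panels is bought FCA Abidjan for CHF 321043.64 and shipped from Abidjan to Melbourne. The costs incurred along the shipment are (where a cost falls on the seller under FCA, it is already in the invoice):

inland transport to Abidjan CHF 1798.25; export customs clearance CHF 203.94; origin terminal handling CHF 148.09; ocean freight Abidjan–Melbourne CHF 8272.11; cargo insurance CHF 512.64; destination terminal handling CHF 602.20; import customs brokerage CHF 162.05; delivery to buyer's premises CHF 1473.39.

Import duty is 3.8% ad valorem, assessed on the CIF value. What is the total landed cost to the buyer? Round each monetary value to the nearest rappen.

FCA: the seller delivers export-cleared goods to the carrier; the buyer bears costs from that point.
Already in the invoice (seller's account under FCA): inland to port, export clearance — exclude.
CIF value = FCA price + origin terminal + freight + insurance = 321043.64 + 148.09 + 8272.11 + 512.64 = 329976.48
Import duty = 329976.48 × 3.8% = 12539.11
Buyer bears: origin terminal 148.09 + freight 8272.11 + insurance 512.64 + destination terminal 602.20 + brokerage 162.05 + delivery 1473.39 + duty 12539.11 = 23709.59
Landed cost = invoice 321043.64 + 23709.59 = 344753.23

Total landed cost: CHF 344753.23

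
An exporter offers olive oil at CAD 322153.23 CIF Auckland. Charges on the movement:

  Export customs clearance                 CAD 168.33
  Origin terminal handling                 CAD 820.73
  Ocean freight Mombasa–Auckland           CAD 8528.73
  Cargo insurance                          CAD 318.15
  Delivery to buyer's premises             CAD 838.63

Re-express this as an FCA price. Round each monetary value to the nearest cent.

Not relevant to the conversion: export clearance — on the seller under both CIF and FCA; already in the CIF price and stays in the FCA price. delivery — on the buyer under both terms; not part of either seller's price.
From CIF to FCA, the seller no longer bears: origin terminal, freight, insurance.
FCA price = 322153.23 − 820.73 − 8528.73 − 318.15 = 312485.62

FCA price: CAD 312485.62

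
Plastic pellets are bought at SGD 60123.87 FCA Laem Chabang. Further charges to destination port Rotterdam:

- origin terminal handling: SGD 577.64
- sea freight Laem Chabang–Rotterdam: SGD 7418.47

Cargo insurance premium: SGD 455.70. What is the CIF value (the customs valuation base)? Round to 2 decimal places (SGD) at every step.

CIF = FCA price + pre-shipment costs + freight + insurance
CIF = 60123.87 + 577.64 + 7418.47 + 455.70 = 68575.68

CIF value: SGD 68575.68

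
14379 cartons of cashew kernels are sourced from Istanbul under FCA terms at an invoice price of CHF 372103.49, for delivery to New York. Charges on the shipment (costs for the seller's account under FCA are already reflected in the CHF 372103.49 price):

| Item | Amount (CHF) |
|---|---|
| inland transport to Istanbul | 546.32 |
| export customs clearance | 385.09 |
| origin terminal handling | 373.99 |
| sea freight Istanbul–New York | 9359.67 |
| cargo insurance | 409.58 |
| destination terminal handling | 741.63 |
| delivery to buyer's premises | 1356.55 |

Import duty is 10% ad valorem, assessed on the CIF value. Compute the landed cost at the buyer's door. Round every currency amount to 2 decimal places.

Total landed cost: CHF 422569.58

FCA: the seller delivers export-cleared goods to the carrier; the buyer bears costs from that point.
Already in the invoice (seller's account under FCA): inland to port, export clearance — exclude.
CIF value = FCA price + origin terminal + freight + insurance = 372103.49 + 373.99 + 9359.67 + 409.58 = 382246.73
Import duty = 382246.73 × 10% = 38224.67
Buyer bears: origin terminal 373.99 + freight 9359.67 + insurance 409.58 + destination terminal 741.63 + delivery 1356.55 + duty 38224.67 = 50466.09
Landed cost = invoice 372103.49 + 50466.09 = 422569.58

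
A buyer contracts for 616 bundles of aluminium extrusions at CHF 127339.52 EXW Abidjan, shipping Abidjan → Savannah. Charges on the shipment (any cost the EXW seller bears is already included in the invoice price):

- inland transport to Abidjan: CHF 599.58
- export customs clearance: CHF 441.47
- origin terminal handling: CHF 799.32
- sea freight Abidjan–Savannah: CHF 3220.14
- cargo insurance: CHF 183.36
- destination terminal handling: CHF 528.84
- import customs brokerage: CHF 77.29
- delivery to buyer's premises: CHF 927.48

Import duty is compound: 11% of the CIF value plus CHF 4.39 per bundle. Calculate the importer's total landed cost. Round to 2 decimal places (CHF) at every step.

Total landed cost: CHF 151405.41

EXW: the seller makes goods available at their premises; the buyer bears all onward costs.
CIF value = EXW price + inland to port + export clearance + origin terminal + freight + insurance = 127339.52 + 599.58 + 441.47 + 799.32 + 3220.14 + 183.36 = 132583.39
Ad valorem component: 132583.39 × 11% = 14584.17
Specific component: 616 × 4.39 = 2704.24
Import duty = 14584.17 + 2704.24 = 17288.41
Buyer bears: inland to port 599.58 + export clearance 441.47 + origin terminal 799.32 + freight 3220.14 + insurance 183.36 + destination terminal 528.84 + brokerage 77.29 + delivery 927.48 + duty 17288.41 = 24065.89
Landed cost = invoice 127339.52 + 24065.89 = 151405.41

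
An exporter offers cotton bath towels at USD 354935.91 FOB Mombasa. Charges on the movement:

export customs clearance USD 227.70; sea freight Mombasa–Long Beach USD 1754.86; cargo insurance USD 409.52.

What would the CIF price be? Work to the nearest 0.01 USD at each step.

Not relevant to the conversion: export clearance — on the seller under both FOB and CIF; already in the FOB price and stays in the CIF price.
From FOB to CIF, the seller additionally bears: freight, insurance.
CIF price = 354935.91 + 1754.86 + 409.52 = 357100.29

CIF price: USD 357100.29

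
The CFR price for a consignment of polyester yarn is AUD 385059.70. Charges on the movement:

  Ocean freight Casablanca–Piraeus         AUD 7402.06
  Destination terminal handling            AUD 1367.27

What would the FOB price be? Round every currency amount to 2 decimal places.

FOB price: AUD 377657.64

Not relevant to the conversion: destination terminal — on the buyer under both terms; not part of either seller's price.
From CFR to FOB, the seller no longer bears: freight.
FOB price = 385059.70 − 7402.06 = 377657.64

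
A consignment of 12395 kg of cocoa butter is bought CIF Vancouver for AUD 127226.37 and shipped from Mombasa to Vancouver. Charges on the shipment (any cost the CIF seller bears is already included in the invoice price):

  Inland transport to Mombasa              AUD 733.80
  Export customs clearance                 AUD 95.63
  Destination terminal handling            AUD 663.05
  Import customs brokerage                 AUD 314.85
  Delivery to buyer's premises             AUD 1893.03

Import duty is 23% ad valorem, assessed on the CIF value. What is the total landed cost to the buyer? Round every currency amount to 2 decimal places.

Total landed cost: AUD 159359.37

CIF: the seller pays costs through ocean freight and marine insurance to the destination port.
Already in the invoice (seller's account under CIF): inland to port, export clearance — exclude.
The CIF price already equals the CIF value: 127226.37
Import duty = 127226.37 × 23% = 29262.07
Buyer bears: destination terminal 663.05 + brokerage 314.85 + delivery 1893.03 + duty 29262.07 = 32133.00
Landed cost = invoice 127226.37 + 32133.00 = 159359.37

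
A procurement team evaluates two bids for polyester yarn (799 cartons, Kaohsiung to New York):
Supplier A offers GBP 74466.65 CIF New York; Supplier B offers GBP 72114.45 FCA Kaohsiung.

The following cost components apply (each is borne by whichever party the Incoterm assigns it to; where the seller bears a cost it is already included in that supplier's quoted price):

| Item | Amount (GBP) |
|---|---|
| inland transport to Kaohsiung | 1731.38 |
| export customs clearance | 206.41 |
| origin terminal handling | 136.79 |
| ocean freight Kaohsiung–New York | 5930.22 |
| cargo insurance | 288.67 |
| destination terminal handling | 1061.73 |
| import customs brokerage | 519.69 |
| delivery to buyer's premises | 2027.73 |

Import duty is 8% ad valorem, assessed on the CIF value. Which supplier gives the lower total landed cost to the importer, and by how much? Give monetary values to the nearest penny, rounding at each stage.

Supplier A (CIF):
The CIF price already equals the CIF value: 74466.65
Import duty = 74466.65 × 8% = 5957.33
Buyer bears (A): 1061.73 + 519.69 + 2027.73 = 3609.15
Landed cost (A) = invoice 74466.65 + 3609.15 + duty 5957.33 = 84033.13
Supplier B (FCA):
CIF value = FCA price + origin terminal + freight + insurance = 72114.45 + 136.79 + 5930.22 + 288.67 = 78470.13
Import duty = 78470.13 × 8% = 6277.61
Buyer bears (B): 136.79 + 5930.22 + 288.67 + 1061.73 + 519.69 + 2027.73 = 9964.83
Landed cost (B) = invoice 72114.45 + 9964.83 + duty 6277.61 = 88356.89
Difference = |84033.13 − 88356.89| = 4323.76

Supplier A is cheaper by GBP 4323.76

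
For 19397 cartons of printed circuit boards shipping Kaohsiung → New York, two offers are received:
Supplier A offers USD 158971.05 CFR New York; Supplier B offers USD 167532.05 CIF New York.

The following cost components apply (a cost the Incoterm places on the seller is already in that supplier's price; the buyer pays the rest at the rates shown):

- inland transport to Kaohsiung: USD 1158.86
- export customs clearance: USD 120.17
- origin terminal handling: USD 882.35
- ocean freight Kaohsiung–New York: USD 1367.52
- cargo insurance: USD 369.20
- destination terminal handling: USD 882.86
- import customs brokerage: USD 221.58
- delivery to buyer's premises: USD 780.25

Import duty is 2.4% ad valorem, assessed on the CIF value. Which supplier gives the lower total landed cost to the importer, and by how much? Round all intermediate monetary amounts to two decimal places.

Supplier A is cheaper by USD 8388.40

Supplier A (CFR):
CIF value = CFR price + insurance = 158971.05 + 369.20 = 159340.25
Import duty = 159340.25 × 2.4% = 3824.17
Buyer bears (A): 369.20 + 882.86 + 221.58 + 780.25 = 2253.89
Landed cost (A) = invoice 158971.05 + 2253.89 + duty 3824.17 = 165049.11
Supplier B (CIF):
The CIF price already equals the CIF value: 167532.05
Import duty = 167532.05 × 2.4% = 4020.77
Buyer bears (B): 882.86 + 221.58 + 780.25 = 1884.69
Landed cost (B) = invoice 167532.05 + 1884.69 + duty 4020.77 = 173437.51
Difference = |165049.11 − 173437.51| = 8388.40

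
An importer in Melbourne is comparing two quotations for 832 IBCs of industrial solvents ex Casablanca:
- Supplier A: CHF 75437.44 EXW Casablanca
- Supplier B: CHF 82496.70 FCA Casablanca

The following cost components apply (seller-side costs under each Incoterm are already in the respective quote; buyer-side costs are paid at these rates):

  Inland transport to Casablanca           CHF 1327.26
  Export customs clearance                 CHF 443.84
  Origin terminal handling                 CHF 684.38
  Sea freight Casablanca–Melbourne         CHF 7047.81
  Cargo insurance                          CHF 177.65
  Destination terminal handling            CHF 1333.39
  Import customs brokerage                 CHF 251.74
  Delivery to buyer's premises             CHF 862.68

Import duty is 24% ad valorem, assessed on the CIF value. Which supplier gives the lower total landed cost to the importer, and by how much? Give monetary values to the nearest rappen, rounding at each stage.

Supplier A is cheaper by CHF 6557.32

Supplier A (EXW):
CIF value = EXW price + inland to port + export clearance + origin terminal + freight + insurance = 75437.44 + 1327.26 + 443.84 + 684.38 + 7047.81 + 177.65 = 85118.38
Import duty = 85118.38 × 24% = 20428.41
Buyer bears (A): 1327.26 + 443.84 + 684.38 + 7047.81 + 177.65 + 1333.39 + 251.74 + 862.68 = 12128.75
Landed cost (A) = invoice 75437.44 + 12128.75 + duty 20428.41 = 107994.60
Supplier B (FCA):
CIF value = FCA price + origin terminal + freight + insurance = 82496.70 + 684.38 + 7047.81 + 177.65 = 90406.54
Import duty = 90406.54 × 24% = 21697.57
Buyer bears (B): 684.38 + 7047.81 + 177.65 + 1333.39 + 251.74 + 862.68 = 10357.65
Landed cost (B) = invoice 82496.70 + 10357.65 + duty 21697.57 = 114551.92
Difference = |107994.60 − 114551.92| = 6557.32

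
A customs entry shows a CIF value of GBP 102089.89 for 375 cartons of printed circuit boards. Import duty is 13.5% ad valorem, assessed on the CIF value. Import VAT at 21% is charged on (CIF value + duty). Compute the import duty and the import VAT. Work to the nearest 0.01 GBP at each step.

Import duty = 102089.89 × 13.5% = 13782.14
VAT base = CIF + duty = 102089.89 + 13782.14 = 115872.03
Import VAT = 115872.03 × 21% = 24333.13

Import duty: GBP 13782.14; import VAT: GBP 24333.13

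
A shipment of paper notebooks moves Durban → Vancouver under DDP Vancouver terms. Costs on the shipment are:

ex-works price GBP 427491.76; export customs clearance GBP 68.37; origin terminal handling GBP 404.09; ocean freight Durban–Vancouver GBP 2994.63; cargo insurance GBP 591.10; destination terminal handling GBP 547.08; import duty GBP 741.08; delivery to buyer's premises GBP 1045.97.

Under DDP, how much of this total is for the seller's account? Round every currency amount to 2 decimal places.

DDP: the seller bears all costs including import duty.
Seller's account: goods 427491.76 + export clearance 68.37 + origin terminal 404.09 + freight 2994.63 + insurance 591.10 + destination terminal 547.08 + duty 741.08 + delivery 1045.97 = 433884.08
Buyer's account: 0.00

Seller's account: GBP 433884.08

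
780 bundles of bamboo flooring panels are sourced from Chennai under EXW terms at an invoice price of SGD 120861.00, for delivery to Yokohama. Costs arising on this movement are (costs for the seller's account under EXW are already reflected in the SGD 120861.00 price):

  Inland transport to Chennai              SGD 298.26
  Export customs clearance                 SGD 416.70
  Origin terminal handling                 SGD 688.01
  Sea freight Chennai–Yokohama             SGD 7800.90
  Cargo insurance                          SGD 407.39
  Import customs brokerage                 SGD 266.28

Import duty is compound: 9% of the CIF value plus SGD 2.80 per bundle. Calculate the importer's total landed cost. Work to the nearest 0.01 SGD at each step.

EXW: the seller makes goods available at their premises; the buyer bears all onward costs.
CIF value = EXW price + inland to port + export clearance + origin terminal + freight + insurance = 120861.00 + 298.26 + 416.70 + 688.01 + 7800.90 + 407.39 = 130472.26
Ad valorem component: 130472.26 × 9% = 11742.50
Specific component: 780 × 2.80 = 2184.00
Import duty = 11742.50 + 2184.00 = 13926.50
Buyer bears: inland to port 298.26 + export clearance 416.70 + origin terminal 688.01 + freight 7800.90 + insurance 407.39 + brokerage 266.28 + duty 13926.50 = 23804.04
Landed cost = invoice 120861.00 + 23804.04 = 144665.04

Total landed cost: SGD 144665.04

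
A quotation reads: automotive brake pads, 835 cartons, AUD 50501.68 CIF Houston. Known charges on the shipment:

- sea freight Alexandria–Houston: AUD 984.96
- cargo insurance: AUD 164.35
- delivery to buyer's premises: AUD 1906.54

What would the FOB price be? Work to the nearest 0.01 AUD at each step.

FOB price: AUD 49352.37

Not relevant to the conversion: delivery — on the buyer under both terms; not part of either seller's price.
From CIF to FOB, the seller no longer bears: freight, insurance.
FOB price = 50501.68 − 984.96 − 164.35 = 49352.37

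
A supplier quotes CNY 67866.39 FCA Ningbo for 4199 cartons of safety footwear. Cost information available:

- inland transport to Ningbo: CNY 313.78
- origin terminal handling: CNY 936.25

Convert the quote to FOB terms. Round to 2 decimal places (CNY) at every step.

FOB price: CNY 68802.64

Not relevant to the conversion: inland to port — on the seller under both FCA and FOB; already in the FCA price and stays in the FOB price.
From FCA to FOB, the seller additionally bears: origin terminal.
FOB price = 67866.39 + 936.25 = 68802.64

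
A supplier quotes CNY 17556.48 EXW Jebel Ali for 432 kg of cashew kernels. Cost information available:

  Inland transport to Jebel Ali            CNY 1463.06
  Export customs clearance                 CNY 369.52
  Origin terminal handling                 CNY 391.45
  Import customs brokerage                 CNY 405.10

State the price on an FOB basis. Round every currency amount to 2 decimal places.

FOB price: CNY 19780.51

Not relevant to the conversion: brokerage — on the buyer under both terms; not part of either seller's price.
From EXW to FOB, the seller additionally bears: inland to port, export clearance, origin terminal.
FOB price = 17556.48 + 1463.06 + 369.52 + 391.45 = 19780.51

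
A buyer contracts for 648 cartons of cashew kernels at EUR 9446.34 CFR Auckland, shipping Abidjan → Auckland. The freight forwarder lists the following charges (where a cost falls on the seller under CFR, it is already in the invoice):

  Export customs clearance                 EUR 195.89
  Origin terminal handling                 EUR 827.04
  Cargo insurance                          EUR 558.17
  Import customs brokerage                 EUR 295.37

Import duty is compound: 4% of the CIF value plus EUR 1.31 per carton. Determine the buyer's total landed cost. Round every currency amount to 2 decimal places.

Total landed cost: EUR 11548.94

CFR: the seller pays costs through ocean freight to the destination port, but not insurance.
Already in the invoice (seller's account under CFR): export clearance, origin terminal — exclude.
CIF value = CFR price + insurance = 9446.34 + 558.17 = 10004.51
Ad valorem component: 10004.51 × 4% = 400.18
Specific component: 648 × 1.31 = 848.88
Import duty = 400.18 + 848.88 = 1249.06
Buyer bears: insurance 558.17 + brokerage 295.37 + duty 1249.06 = 2102.60
Landed cost = invoice 9446.34 + 2102.60 = 11548.94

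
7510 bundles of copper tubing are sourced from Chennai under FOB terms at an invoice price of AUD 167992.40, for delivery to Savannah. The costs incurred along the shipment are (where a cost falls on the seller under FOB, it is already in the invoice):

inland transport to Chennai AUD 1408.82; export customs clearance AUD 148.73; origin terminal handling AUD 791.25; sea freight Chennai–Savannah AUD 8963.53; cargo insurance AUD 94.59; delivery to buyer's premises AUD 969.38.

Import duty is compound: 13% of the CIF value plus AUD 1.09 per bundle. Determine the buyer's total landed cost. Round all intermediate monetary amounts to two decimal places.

FOB: the seller bears costs until goods are on board at the origin port; the buyer bears freight, insurance and all costs thereafter.
Already in the invoice (seller's account under FOB): inland to port, export clearance, origin terminal — exclude.
CIF value = FOB price + freight + insurance = 167992.40 + 8963.53 + 94.59 = 177050.52
Ad valorem component: 177050.52 × 13% = 23016.57
Specific component: 7510 × 1.09 = 8185.90
Import duty = 23016.57 + 8185.90 = 31202.47
Buyer bears: freight 8963.53 + insurance 94.59 + delivery 969.38 + duty 31202.47 = 41229.97
Landed cost = invoice 167992.40 + 41229.97 = 209222.37

Total landed cost: AUD 209222.37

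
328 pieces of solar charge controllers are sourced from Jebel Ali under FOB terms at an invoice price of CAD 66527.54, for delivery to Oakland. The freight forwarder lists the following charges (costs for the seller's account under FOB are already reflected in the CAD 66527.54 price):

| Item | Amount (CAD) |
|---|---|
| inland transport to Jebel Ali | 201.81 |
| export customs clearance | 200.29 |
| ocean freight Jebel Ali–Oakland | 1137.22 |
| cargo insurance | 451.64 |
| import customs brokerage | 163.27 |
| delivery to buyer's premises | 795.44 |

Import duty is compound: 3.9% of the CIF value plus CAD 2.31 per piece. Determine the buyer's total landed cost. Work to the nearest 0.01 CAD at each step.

Total landed cost: CAD 72489.33

FOB: the seller bears costs until goods are on board at the origin port; the buyer bears freight, insurance and all costs thereafter.
Already in the invoice (seller's account under FOB): inland to port, export clearance — exclude.
CIF value = FOB price + freight + insurance = 66527.54 + 1137.22 + 451.64 = 68116.40
Ad valorem component: 68116.40 × 3.9% = 2656.54
Specific component: 328 × 2.31 = 757.68
Import duty = 2656.54 + 757.68 = 3414.22
Buyer bears: freight 1137.22 + insurance 451.64 + brokerage 163.27 + delivery 795.44 + duty 3414.22 = 5961.79
Landed cost = invoice 66527.54 + 5961.79 = 72489.33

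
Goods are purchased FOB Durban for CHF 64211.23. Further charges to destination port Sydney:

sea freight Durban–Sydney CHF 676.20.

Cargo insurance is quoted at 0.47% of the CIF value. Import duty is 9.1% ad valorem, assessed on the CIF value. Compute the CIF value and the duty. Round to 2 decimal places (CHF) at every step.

CIF value: CHF 65193.84; import duty: CHF 5932.64

Let C be the CIF value. C = FOB price + freight + 0.47% × C
C − 0.47% × C = 64211.23 + 676.20
0.9953 × C = 64887.43
C = 64887.43 / 0.9953 = 65193.84
Insurance premium = 0.47% × 65193.84 = 306.41
Import duty = 65193.84 × 9.1% = 5932.64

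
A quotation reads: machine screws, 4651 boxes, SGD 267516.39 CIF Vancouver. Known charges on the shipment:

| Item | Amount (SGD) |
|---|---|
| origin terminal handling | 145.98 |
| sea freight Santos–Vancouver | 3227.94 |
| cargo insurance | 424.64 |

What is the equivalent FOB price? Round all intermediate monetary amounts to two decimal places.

FOB price: SGD 263863.81

Not relevant to the conversion: origin terminal — on the seller under both CIF and FOB; already in the CIF price and stays in the FOB price.
From CIF to FOB, the seller no longer bears: freight, insurance.
FOB price = 267516.39 − 3227.94 − 424.64 = 263863.81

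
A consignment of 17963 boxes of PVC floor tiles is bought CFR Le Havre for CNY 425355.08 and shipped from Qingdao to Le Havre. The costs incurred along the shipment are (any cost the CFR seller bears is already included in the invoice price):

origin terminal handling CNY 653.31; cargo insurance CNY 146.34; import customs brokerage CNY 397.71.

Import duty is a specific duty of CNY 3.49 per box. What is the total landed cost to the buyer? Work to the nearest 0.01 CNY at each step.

Total landed cost: CNY 488590.00

CFR: the seller pays costs through ocean freight to the destination port, but not insurance.
Already in the invoice (seller's account under CFR): origin terminal — exclude.
CIF value = CFR price + insurance = 425355.08 + 146.34 = 425501.42
Import duty = 17963 × 3.49 = 62690.87
Buyer bears: insurance 146.34 + brokerage 397.71 + duty 62690.87 = 63234.92
Landed cost = invoice 425355.08 + 63234.92 = 488590.00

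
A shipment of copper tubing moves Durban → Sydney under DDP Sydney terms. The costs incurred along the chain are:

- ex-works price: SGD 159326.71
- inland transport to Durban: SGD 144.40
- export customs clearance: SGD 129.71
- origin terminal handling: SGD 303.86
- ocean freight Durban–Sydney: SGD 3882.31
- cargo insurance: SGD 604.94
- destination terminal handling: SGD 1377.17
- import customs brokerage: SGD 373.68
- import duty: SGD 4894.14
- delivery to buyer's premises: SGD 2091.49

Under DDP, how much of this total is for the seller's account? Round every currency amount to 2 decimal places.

DDP: the seller bears all costs including import duty.
Seller's account: goods 159326.71 + inland to port 144.40 + export clearance 129.71 + origin terminal 303.86 + freight 3882.31 + insurance 604.94 + destination terminal 1377.17 + brokerage 373.68 + duty 4894.14 + delivery 2091.49 = 173128.41
Buyer's account: 0.00

Seller's account: SGD 173128.41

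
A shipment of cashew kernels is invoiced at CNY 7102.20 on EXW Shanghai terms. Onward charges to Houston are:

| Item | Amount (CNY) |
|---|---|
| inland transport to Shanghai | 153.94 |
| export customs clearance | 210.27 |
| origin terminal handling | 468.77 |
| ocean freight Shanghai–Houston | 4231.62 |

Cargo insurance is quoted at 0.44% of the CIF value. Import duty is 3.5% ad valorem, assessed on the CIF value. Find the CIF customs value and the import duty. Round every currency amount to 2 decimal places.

Let C be the CIF value. C = EXW price + pre-shipment costs + freight + 0.44% × C
C − 0.44% × C = 7102.20 + 153.94 + 210.27 + 468.77 + 4231.62
0.9956 × C = 12166.80
C = 12166.80 / 0.9956 = 12220.57
Insurance premium = 0.44% × 12220.57 = 53.77
Import duty = 12220.57 × 3.5% = 427.72

CIF value: CNY 12220.57; import duty: CNY 427.72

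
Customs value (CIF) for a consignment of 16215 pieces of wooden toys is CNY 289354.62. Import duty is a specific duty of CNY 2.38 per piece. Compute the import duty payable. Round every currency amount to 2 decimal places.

Import duty: CNY 38591.70

Import duty = 16215 × 2.38 = 38591.70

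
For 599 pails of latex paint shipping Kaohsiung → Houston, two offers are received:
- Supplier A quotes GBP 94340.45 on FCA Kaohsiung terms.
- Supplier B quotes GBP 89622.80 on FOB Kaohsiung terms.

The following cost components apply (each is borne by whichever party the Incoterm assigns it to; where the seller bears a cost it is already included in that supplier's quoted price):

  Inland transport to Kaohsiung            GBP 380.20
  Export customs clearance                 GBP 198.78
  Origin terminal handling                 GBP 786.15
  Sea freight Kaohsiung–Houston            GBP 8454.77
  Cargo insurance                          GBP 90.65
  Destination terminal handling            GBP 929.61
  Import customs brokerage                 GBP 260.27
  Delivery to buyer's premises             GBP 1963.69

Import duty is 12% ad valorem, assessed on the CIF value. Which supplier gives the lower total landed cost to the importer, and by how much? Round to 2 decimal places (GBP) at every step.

Supplier A (FCA):
CIF value = FCA price + origin terminal + freight + insurance = 94340.45 + 786.15 + 8454.77 + 90.65 = 103672.02
Import duty = 103672.02 × 12% = 12440.64
Buyer bears (A): 786.15 + 8454.77 + 90.65 + 929.61 + 260.27 + 1963.69 = 12485.14
Landed cost (A) = invoice 94340.45 + 12485.14 + duty 12440.64 = 119266.23
Supplier B (FOB):
CIF value = FOB price + freight + insurance = 89622.80 + 8454.77 + 90.65 = 98168.22
Import duty = 98168.22 × 12% = 11780.19
Buyer bears (B): 8454.77 + 90.65 + 929.61 + 260.27 + 1963.69 = 11698.99
Landed cost (B) = invoice 89622.80 + 11698.99 + duty 11780.19 = 113101.98
Difference = |119266.23 − 113101.98| = 6164.25

Supplier B is cheaper by GBP 6164.25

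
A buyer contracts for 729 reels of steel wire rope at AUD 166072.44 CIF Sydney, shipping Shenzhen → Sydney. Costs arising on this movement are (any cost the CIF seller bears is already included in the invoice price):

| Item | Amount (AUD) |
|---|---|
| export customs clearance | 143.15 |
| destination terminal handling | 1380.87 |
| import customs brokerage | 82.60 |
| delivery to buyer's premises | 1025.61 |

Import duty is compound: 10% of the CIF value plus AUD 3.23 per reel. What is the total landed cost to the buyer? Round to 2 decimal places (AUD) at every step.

Total landed cost: AUD 187523.43

CIF: the seller pays costs through ocean freight and marine insurance to the destination port.
Already in the invoice (seller's account under CIF): export clearance — exclude.
The CIF price already equals the CIF value: 166072.44
Ad valorem component: 166072.44 × 10% = 16607.24
Specific component: 729 × 3.23 = 2354.67
Import duty = 16607.24 + 2354.67 = 18961.91
Buyer bears: destination terminal 1380.87 + brokerage 82.60 + delivery 1025.61 + duty 18961.91 = 21450.99
Landed cost = invoice 166072.44 + 21450.99 = 187523.43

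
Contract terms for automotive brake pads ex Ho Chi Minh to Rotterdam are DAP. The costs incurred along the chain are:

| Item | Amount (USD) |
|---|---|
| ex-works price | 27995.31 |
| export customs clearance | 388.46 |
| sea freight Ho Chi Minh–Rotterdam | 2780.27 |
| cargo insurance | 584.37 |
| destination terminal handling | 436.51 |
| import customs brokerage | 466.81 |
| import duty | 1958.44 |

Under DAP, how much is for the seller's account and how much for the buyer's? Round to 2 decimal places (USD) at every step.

Seller: USD 32184.92; buyer: USD 2425.25

DAP: the seller bears all costs to the named destination except import duty and clearance.
Seller's account: goods 27995.31 + export clearance 388.46 + freight 2780.27 + insurance 584.37 + destination terminal 436.51 = 32184.92
Buyer's account: brokerage 466.81 + duty 1958.44 = 2425.25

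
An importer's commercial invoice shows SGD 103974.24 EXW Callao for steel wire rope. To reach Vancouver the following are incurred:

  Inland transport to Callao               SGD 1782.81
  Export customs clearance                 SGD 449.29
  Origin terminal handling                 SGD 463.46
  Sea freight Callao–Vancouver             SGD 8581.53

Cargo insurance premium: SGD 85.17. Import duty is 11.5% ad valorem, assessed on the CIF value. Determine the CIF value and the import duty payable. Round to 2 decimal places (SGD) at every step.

CIF = EXW price + pre-shipment costs + freight + insurance
CIF = 103974.24 + 1782.81 + 449.29 + 463.46 + 8581.53 + 85.17 = 115336.50
Import duty = 115336.50 × 11.5% = 13263.70

CIF value: SGD 115336.50; import duty: SGD 13263.70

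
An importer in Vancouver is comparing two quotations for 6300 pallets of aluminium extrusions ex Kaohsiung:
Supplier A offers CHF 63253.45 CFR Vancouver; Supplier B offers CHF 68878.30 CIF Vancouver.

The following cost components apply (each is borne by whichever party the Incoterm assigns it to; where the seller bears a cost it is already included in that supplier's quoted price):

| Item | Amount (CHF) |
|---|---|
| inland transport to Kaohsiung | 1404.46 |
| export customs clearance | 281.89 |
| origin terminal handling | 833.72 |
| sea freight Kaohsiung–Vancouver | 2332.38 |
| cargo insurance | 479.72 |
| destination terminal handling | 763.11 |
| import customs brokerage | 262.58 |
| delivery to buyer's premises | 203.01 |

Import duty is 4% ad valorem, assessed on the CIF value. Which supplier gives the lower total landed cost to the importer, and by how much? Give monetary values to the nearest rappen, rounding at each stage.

Supplier A is cheaper by CHF 5350.93

Supplier A (CFR):
CIF value = CFR price + insurance = 63253.45 + 479.72 = 63733.17
Import duty = 63733.17 × 4% = 2549.33
Buyer bears (A): 479.72 + 763.11 + 262.58 + 203.01 = 1708.42
Landed cost (A) = invoice 63253.45 + 1708.42 + duty 2549.33 = 67511.20
Supplier B (CIF):
The CIF price already equals the CIF value: 68878.30
Import duty = 68878.30 × 4% = 2755.13
Buyer bears (B): 763.11 + 262.58 + 203.01 = 1228.70
Landed cost (B) = invoice 68878.30 + 1228.70 + duty 2755.13 = 72862.13
Difference = |67511.20 − 72862.13| = 5350.93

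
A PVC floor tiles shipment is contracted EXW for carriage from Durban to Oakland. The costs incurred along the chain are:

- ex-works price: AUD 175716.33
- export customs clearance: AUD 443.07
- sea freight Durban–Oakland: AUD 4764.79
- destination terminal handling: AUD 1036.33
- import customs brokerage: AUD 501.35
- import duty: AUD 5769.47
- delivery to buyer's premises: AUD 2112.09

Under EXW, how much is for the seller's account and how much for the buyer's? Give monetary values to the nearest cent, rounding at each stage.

Seller: AUD 175716.33; buyer: AUD 14627.10

EXW: the seller makes goods available at their premises; the buyer bears all onward costs.
Seller's account: goods 175716.33 = 175716.33
Buyer's account: export clearance 443.07 + freight 4764.79 + destination terminal 1036.33 + brokerage 501.35 + duty 5769.47 + delivery 2112.09 = 14627.10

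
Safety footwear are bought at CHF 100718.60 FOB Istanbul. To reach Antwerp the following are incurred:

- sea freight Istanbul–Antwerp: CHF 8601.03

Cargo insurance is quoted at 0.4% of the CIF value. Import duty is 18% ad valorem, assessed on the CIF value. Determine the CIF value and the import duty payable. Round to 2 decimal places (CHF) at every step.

Let C be the CIF value. C = FOB price + freight + 0.4% × C
C − 0.4% × C = 100718.60 + 8601.03
0.996 × C = 109319.63
C = 109319.63 / 0.996 = 109758.66
Insurance premium = 0.4% × 109758.66 = 439.03
Import duty = 109758.66 × 18% = 19756.56

CIF value: CHF 109758.66; import duty: CHF 19756.56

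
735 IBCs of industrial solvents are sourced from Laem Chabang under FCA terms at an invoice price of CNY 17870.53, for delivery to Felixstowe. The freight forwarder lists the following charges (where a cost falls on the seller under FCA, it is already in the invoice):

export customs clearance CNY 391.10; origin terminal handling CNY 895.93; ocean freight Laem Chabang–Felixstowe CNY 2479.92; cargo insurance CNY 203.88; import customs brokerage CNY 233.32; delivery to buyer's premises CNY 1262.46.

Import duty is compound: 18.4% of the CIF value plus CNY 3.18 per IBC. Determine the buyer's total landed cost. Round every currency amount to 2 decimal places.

Total landed cost: CNY 29230.19

FCA: the seller delivers export-cleared goods to the carrier; the buyer bears costs from that point.
Already in the invoice (seller's account under FCA): export clearance — exclude.
CIF value = FCA price + origin terminal + freight + insurance = 17870.53 + 895.93 + 2479.92 + 203.88 = 21450.26
Ad valorem component: 21450.26 × 18.4% = 3946.85
Specific component: 735 × 3.18 = 2337.30
Import duty = 3946.85 + 2337.30 = 6284.15
Buyer bears: origin terminal 895.93 + freight 2479.92 + insurance 203.88 + brokerage 233.32 + delivery 1262.46 + duty 6284.15 = 11359.66
Landed cost = invoice 17870.53 + 11359.66 = 29230.19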